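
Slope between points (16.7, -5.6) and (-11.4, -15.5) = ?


dy = -15.5 + 5.6 = -9.9
dx = -11.4 - 16.7 = -28.1
m = -9.9/(-28.1) = 0.3523

m = 0.3523


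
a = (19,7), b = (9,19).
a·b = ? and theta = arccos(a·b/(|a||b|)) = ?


a·b = 19*9 + 7*19 = 171 + 133 = 304
|a| = sqrt(361+49) = 20.2485
|b| = sqrt(81+361) = 21.0238
cos(theta) = 304/(sqrt(410)*sqrt(442)) = 304/sqrt(181220) = 0.714119
theta = arccos(304/sqrt(181220)) = 44.4290 degrees

a·b = 304, theta = 44.4290 deg


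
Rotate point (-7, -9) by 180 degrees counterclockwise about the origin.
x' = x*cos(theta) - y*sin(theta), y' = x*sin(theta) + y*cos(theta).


cos(180) = -1, sin(180) = 0
x' = -7*(-1) + 9*0 = 7
y' = -7*0 - 9*(-1) = 9

(7, 9)


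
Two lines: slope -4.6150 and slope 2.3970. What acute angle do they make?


m1-m2 = -7.012
1+m1*m2 = -10.062155
tan(theta) = |-7.012/(-10.062155)| = 0.696869
theta = arctan(|-7.012/(-10.062155)|) = 34.8714 degrees (acute angle)

34.8714 degrees


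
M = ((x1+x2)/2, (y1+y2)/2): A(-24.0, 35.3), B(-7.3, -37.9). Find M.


Mx = (-24.0 - 7.3)/2 = -31.3/2 = -15.6500
My = (35.3 - 37.9)/2 = -2.6/2 = -1.3000

(-15.6500, -1.3000)


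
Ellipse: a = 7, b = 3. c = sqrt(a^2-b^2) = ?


c^2 = 7^2 - 3^2 = 49 - 9 = 40
c = sqrt(40) = 6.3246

c = 6.3246


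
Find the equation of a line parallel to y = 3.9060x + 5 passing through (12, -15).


Parallel lines have equal slopes.
m2 = 3.9060
b2 = -15 - 3.9060*12 = -61.8720

y = 3.9060x - 61.8720


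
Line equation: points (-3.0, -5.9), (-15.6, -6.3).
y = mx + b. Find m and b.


m = (-0.4)/(-12.6) = 0.0317
b = y1 - m*x1 = -5.9 - (-0.4*(-3.0))/(-12.6) = -5.9 + 0.0952 = -5.8048

y = 0.0317x - 5.8048


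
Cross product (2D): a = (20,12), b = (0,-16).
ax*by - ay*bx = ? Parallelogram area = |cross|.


cross = 20*(-16) - 12*0 = -320 - 0 = -320
Parallelogram area = |-320| = 320

cross = -320, parallelogram area = 320


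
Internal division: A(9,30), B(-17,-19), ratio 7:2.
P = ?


Px = (7*(-17) + 2*9)/9 = -101/9 = -11.2222
Py = (7*(-19) + 2*30)/9 = -73/9 = -8.1111

P = (-11.2222, -8.1111)


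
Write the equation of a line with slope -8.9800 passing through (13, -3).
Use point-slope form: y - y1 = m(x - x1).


y + 3 = -8.9800(x - 13)
y = -8.9800x - 3 + 8.9800*13
y = -8.9800x + 113.7400

y = -8.9800x + 113.7400


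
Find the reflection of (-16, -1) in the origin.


Reflection rule for origin: (-x, -y)
(-16, -1) -> (16, 1)

(16, 1)


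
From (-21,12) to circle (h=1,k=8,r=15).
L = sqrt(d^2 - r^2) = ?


d = sqrt((-21-1)^2 + (12-8)^2) = sqrt(484+16) = 22.3607
L = sqrt(500.0000 - 225) = sqrt(275.0000) = 16.5831

16.5831


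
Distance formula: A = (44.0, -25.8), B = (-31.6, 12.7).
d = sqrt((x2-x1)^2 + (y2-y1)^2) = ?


dx = -31.6 - 44.0 = -75.6
dy = 12.7 + 25.8 = 38.5
d = sqrt(5715.36 + 1482.25) = sqrt(7197.61) = 84.8387

84.8387


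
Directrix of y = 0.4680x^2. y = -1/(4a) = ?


a = 0.4680
1/(4a) = 0.5342
directrix: y = -0.5342 = -0.5342

y = -0.5342


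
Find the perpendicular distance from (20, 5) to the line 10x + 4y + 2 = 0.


|10*20 + 4*5 + 2| = |222| = 222
sqrt(100 + 16) = sqrt(116) = 10.7703
d = 222/sqrt(116) = 20.6122

20.6122


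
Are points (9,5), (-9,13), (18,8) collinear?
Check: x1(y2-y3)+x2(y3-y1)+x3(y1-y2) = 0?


9*(13-8) - 9*(8-5) + 18*(5-13)
= 45 - 27 - 144 = -126

No, not collinear (determinant = -126)


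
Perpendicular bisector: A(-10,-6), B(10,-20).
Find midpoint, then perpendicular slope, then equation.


Midpoint = (0, -13)
Slope of AB = dy/dx = -14/20 = -0.7000
Perp slope = -dx/dy = 20/14 = 1.4286
b = My - (perp slope)*Mx = -13 + (20*0)/(-14) = -13 + 0 = -13.0000

y = 1.4286x - 13.0000


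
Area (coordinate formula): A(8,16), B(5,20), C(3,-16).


8*(20+ 16) = 288
5*(-16-16) = -160
3*(16-20) = -12
sum = 116
Area = |116|/2 = 58.0000

58.0000 sq units


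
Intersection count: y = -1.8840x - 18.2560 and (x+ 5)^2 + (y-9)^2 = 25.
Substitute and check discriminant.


Substitute y = -1.8840x - 18.2560: (x+ 5)^2 + (-1.8840x- 18.2560-9)^2 = 25
Expand to Ax^2 + Bx + C = 0, where b-k = -27.256
A = 1+m^2 = 4.549456
B = 2(m(b-k) - h) = 2(-1.8840*(-27.256) + 5) = 112.700608
C = h^2 + (b-k)^2 - r^2 = 25 + 742.889536 - 25 = 742.889536
disc = B^2-4AC = 12701.4270 - 13518.9730 = -817.5460
disc < 0

0 intersection points


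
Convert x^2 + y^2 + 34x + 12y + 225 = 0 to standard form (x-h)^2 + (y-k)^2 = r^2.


h = -D/2 = -34/2 = -17
k = -E/2 = -12/2 = -6
r^2 = h^2 + k^2 - F = 289 + 36 - 225 = 100
r = 10

Center (-17, -6), radius = 10


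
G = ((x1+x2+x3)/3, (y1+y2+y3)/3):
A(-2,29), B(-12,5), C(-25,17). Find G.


Gx = (-2- 12- 25)/3 = -39/3 = -13.0000
Gy = (29+5+17)/3 = 51/3 = 17.0000

G = (-13.0000, 17.0000)


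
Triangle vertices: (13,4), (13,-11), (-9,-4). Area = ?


13*(-11+ 4) = -91
13*(-4-4) = -104
-9*(4+ 11) = -135
sum = -330
Area = |-330|/2 = 165.0000

165.0000 sq units


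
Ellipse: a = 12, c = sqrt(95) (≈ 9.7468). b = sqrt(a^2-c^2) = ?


b^2 = 12^2 - (sqrt(95))^2 = 144 - 95 = 49
b = sqrt(49) = 7

b = 7


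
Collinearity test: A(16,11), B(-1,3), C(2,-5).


16*(3+ 5) - 1*(-5-11) + 2*(11-3)
= 128 + 16 + 16 = 160

No, not collinear (determinant = 160)


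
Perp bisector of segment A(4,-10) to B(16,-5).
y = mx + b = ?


Midpoint = (10, -7.5)
Slope of AB = dy/dx = 5/12 = 0.4167
Perp slope = -dx/dy = -12/5 = -2.4000
b = My - (perp slope)*Mx = -7.5 + (12*10)/5 = -7.5 + 24.0000 = 16.5000

y = -2.4000x + 16.5000


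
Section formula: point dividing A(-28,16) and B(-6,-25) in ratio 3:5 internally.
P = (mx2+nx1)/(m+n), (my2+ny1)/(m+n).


Px = (3*(-6) + 5*(-28))/8 = -158/8 = -19.7500
Py = (3*(-25) + 5*16)/8 = 5/8 = 0.6250

P = (-19.7500, 0.6250)


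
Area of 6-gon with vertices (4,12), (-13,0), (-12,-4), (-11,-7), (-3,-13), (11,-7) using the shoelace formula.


sum(xi*y_{i+1}) = 4*0 - 13*(-4) - 12*(-7) - 11*(-13) - 3*(-7) + 11*12 = 432
sum(yi*x_{i+1}) = 12*(-13) + 0*(-12) - 4*(-11) - 7*(-3) - 13*11 - 7*4 = -262
Area = |432 + 262|/2 = 694/2 = 347.0000

347.0000 sq units


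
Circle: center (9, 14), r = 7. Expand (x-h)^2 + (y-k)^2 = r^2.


(x-9)^2 + (y-14)^2 = 7^2
D = -2h = -18, E = -2k = -28
F = h^2+k^2-r^2 = 81+196-49 = 228

x^2 + y^2 - 18x - 28y + 228 = 0


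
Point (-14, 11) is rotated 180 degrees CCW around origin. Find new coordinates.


cos(180) = -1, sin(180) = 0
x' = -14*(-1) - 11*0 = 14
y' = -14*0 + 11*(-1) = -11

(14, -11)


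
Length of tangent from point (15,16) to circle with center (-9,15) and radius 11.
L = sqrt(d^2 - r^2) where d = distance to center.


d = sqrt((15+ 9)^2 + (16-15)^2) = sqrt(576+1) = 24.0208
L = sqrt(577.0000 - 121) = sqrt(456.0000) = 21.3542

21.3542


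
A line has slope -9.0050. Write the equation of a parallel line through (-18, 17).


Parallel lines have equal slopes.
m2 = -9.0050
b2 = 17 + 9.0050*(-18) = -145.0900

y = -9.0050x - 145.0900


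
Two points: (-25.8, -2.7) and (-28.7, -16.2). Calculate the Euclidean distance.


dx = -28.7 + 25.8 = -2.9
dy = -16.2 + 2.7 = -13.5
d = sqrt(8.41 + 182.25) = sqrt(190.66) = 13.8080

13.8080


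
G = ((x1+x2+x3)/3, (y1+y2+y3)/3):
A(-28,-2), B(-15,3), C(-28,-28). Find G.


Gx = (-28- 15- 28)/3 = -71/3 = -23.6667
Gy = (-2+3- 28)/3 = -27/3 = -9.0000

G = (-23.6667, -9.0000)


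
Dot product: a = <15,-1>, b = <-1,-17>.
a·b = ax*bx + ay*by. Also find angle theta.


a·b = 15*(-1) - 1*(-17) = -15 + 17 = 2
|a| = sqrt(225+1) = 15.0333
|b| = sqrt(1+289) = 17.0294
cos(theta) = 2/(sqrt(226)*sqrt(290)) = 2/sqrt(65540) = 0.007812
theta = arccos(2/sqrt(65540)) = 89.5524 degrees

a·b = 2, theta = 89.5524 deg


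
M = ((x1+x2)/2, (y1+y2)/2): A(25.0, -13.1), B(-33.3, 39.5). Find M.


Mx = (25.0 - 33.3)/2 = -8.3/2 = -4.1500
My = (-13.1 + 39.5)/2 = 26.4/2 = 13.2000

(-4.1500, 13.2000)


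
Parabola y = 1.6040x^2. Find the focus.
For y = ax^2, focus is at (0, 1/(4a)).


a = 1.6040
4a = 6.4160
focus = (0, 1/6.4160) = (0, 0.1559)

Focus = (0, 0.1559)


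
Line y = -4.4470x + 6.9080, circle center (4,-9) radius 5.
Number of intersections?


Substitute y = -4.4470x + 6.9080: (x-4)^2 + (-4.4470x+6.9080+ 9)^2 = 25
Expand to Ax^2 + Bx + C = 0, where b-k = 15.908
A = 1+m^2 = 20.775809
B = 2(m(b-k) - h) = 2(-4.4470*15.908 - 4) = -149.485752
C = h^2 + (b-k)^2 - r^2 = 16 + 253.064464 - 25 = 244.064464
disc = B^2-4AC = 22345.9901 - 20282.5468 = 2063.4433
disc > 0

2 intersection points


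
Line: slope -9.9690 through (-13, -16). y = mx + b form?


y + 16 = -9.9690(x + 13)
y = -9.9690x - 16 + 9.9690*(-13)
y = -9.9690x - 145.5970

y = -9.9690x - 145.5970


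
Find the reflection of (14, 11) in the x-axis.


Reflection rule for x-axis: (x, -y)
(14, 11) -> (14, -11)

(14, -11)


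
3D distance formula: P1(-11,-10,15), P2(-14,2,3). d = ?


dx=-3, dy=12, dz=-12
d = sqrt(9+144+144) = sqrt(297) = 17.2337

17.2337


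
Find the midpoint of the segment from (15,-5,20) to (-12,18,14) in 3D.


Mx = (15- 12)/2 = 1.5000
My = (-5+18)/2 = 6.5000
Mz = (20+14)/2 = 17.0000

M = (1.5000, 6.5000, 17.0000)


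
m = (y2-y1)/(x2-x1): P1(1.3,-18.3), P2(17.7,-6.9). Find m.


dy = -6.9 + 18.3 = 11.4
dx = 17.7 - 1.3 = 16.4
m = 11.4/16.4 = 0.6951

m = 0.6951


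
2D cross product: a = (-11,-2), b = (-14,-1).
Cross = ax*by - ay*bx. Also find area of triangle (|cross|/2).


cross = -11*(-1) + 2*(-14) = 11 - 28 = -17
Triangle area = |-17|/2 = 17/2 = 8.5000

cross = -17, triangle area = 8.5000


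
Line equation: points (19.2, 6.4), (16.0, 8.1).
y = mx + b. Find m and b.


m = (1.7)/(-3.2) = -0.5312
b = y1 - m*x1 = 6.4 - (1.7*19.2)/(-3.2) = 6.4 + 10.2000 = 16.6000

y = -0.5312x + 16.6000


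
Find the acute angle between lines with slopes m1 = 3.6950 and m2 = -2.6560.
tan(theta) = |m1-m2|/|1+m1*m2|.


m1-m2 = 6.351
1+m1*m2 = -8.81392
tan(theta) = |6.351/(-8.81392)| = 0.720565
theta = arctan(|6.351/(-8.81392)|) = 35.7752 degrees (acute angle)

35.7752 degrees


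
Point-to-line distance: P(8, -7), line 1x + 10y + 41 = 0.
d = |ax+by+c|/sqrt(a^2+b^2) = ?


|1*8 + 10*(-7) + 41| = |-21| = 21
sqrt(1 + 100) = sqrt(101) = 10.0499
d = 21/sqrt(101) = 2.0896

2.0896


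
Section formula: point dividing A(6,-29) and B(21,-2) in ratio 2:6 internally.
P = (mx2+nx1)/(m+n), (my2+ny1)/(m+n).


Px = (2*21 + 6*6)/8 = 78/8 = 9.7500
Py = (2*(-2) + 6*(-29))/8 = -178/8 = -22.2500

P = (9.7500, -22.2500)


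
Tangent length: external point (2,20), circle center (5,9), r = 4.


d = sqrt((2-5)^2 + (20-9)^2) = sqrt(9+121) = 11.4018
L = sqrt(130.0000 - 16) = sqrt(114.0000) = 10.6771

10.6771


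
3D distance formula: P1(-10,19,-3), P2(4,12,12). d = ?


dx=14, dy=-7, dz=15
d = sqrt(196+49+225) = sqrt(470) = 21.6795

21.6795


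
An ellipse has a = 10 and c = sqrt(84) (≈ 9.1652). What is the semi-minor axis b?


b^2 = 10^2 - (sqrt(84))^2 = 100 - 84 = 16
b = sqrt(16) = 4

b = 4


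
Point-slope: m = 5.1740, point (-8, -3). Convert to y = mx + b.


y + 3 = 5.1740(x + 8)
y = 5.1740x - 3 - 5.1740*(-8)
y = 5.1740x + 38.3920

y = 5.1740x + 38.3920


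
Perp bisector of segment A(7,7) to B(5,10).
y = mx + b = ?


Midpoint = (6, 8.5)
Slope of AB = dy/dx = 3/(-2) = -1.5000
Perp slope = -dx/dy = 2/3 = 0.6667
b = My - (perp slope)*Mx = 8.5 + (-2*6)/3 = 8.5 - 4.0000 = 4.5000

y = 0.6667x + 4.5000


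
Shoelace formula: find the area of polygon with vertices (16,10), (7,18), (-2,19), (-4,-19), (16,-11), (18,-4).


sum(xi*y_{i+1}) = 16*18 + 7*19 - 2*(-19) - 4*(-11) + 16*(-4) + 18*10 = 619
sum(yi*x_{i+1}) = 10*7 + 18*(-2) + 19*(-4) - 19*16 - 11*18 - 4*16 = -608
Area = |619 + 608|/2 = 1227/2 = 613.5000

613.5000 sq units


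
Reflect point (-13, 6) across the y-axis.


Reflection rule for y-axis: (-x, y)
(-13, 6) -> (13, 6)

(13, 6)


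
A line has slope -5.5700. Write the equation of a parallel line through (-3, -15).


Parallel lines have equal slopes.
m2 = -5.5700
b2 = -15 + 5.5700*(-3) = -31.7100

y = -5.5700x - 31.7100


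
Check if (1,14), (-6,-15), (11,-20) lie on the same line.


1*(-15+ 20) - 6*(-20-14) + 11*(14+ 15)
= 5 + 204 + 319 = 528

No, not collinear (determinant = 528)


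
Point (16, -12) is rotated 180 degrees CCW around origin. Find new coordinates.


cos(180) = -1, sin(180) = 0
x' = 16*(-1) + 12*0 = -16
y' = 16*0 - 12*(-1) = 12

(-16, 12)


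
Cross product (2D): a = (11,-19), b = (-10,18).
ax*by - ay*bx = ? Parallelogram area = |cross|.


cross = 11*18 + 19*(-10) = 198 - 190 = 8
Parallelogram area = |8| = 8

cross = 8, parallelogram area = 8


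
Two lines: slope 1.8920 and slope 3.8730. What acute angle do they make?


m1-m2 = -1.981
1+m1*m2 = 8.327716
tan(theta) = |-1.981/8.327716| = 0.237880
theta = arctan(|-1.981/8.327716|) = 13.3808 degrees (acute angle)

13.3808 degrees


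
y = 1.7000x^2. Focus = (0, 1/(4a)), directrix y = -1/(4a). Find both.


a = 1.7000
1/(4a) = 0.1471
Focus = (0, 0.1471)
Directrix: y = -0.1471

Focus = (0, 0.1471), Directrix: y = -0.1471


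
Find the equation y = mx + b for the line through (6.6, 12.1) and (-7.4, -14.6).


m = (-26.7)/(-14.0) = 1.9071
b = y1 - m*x1 = 12.1 - (-26.7*6.6)/(-14.0) = 12.1 - 12.5871 = -0.4871

y = 1.9071x - 0.4871


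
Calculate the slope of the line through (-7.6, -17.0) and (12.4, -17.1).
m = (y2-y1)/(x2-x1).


dy = -17.1 + 17.0 = -0.1
dx = 12.4 + 7.6 = 20.0
m = -0.1/20.0 = -0.0050

m = -0.0050


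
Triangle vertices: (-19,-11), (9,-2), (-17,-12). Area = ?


-19*(-2+ 12) = -190
9*(-12+ 11) = -9
-17*(-11+ 2) = 153
sum = -46
Area = |-46|/2 = 23.0000

23.0000 sq units


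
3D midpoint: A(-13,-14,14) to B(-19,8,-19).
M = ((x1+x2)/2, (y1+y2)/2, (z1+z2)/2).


Mx = (-13- 19)/2 = -16.0000
My = (-14+8)/2 = -3.0000
Mz = (14- 19)/2 = -2.5000

M = (-16.0000, -3.0000, -2.5000)


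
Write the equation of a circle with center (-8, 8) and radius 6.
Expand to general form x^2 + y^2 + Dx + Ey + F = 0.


(x+ 8)^2 + (y-8)^2 = 6^2
D = -2h = 16, E = -2k = -16
F = h^2+k^2-r^2 = 64+64-36 = 92

x^2 + y^2 + 16x - 16y + 92 = 0


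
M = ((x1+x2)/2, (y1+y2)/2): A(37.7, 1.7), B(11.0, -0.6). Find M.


Mx = (37.7 + 11.0)/2 = 48.7/2 = 24.3500
My = (1.7 - 0.6)/2 = 1.1/2 = 0.5500

(24.3500, 0.5500)


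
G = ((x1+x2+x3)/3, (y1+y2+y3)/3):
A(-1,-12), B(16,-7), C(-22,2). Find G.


Gx = (-1+16- 22)/3 = -7/3 = -2.3333
Gy = (-12- 7+2)/3 = -17/3 = -5.6667

G = (-2.3333, -5.6667)


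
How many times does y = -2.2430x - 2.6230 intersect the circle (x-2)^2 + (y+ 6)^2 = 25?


Substitute y = -2.2430x - 2.6230: (x-2)^2 + (-2.2430x- 2.6230+ 6)^2 = 25
Expand to Ax^2 + Bx + C = 0, where b-k = 3.377
A = 1+m^2 = 6.031049
B = 2(m(b-k) - h) = 2(-2.2430*3.377 - 2) = -19.149222
C = h^2 + (b-k)^2 - r^2 = 4 + 11.404129 - 25 = -9.595871
disc = B^2-4AC = 366.6927 + 231.4927 = 598.1854
disc > 0

2 intersection points


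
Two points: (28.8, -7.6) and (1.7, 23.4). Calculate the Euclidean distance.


dx = 1.7 - 28.8 = -27.1
dy = 23.4 + 7.6 = 31.0
d = sqrt(734.41 + 961.0) = sqrt(1695.41) = 41.1754

41.1754


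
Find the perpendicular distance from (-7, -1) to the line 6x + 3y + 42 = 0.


|6*(-7) + 3*(-1) + 42| = |-3| = 3
sqrt(36 + 9) = sqrt(45) = 6.7082
d = 3/sqrt(45) = 0.4472

0.4472


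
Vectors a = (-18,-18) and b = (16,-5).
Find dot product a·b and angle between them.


a·b = -18*16 - 18*(-5) = -288 + 90 = -198
|a| = sqrt(324+324) = 25.4558
|b| = sqrt(256+25) = 16.7631
cos(theta) = -198/(sqrt(648)*sqrt(281)) = -198/sqrt(182088) = -0.464007
theta = arccos(-198/sqrt(182088)) = 117.6460 degrees

a·b = -198, theta = 117.6460 deg


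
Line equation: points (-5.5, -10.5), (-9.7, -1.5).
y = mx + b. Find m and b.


m = (9.0)/(-4.2) = -2.1429
b = y1 - m*x1 = -10.5 - (9.0*(-5.5))/(-4.2) = -10.5 - 11.7857 = -22.2857

y = -2.1429x - 22.2857


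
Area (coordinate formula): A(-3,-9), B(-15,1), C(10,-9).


-3*(1+ 9) = -30
-15*(-9+ 9) = 0
10*(-9-1) = -100
sum = -130
Area = |-130|/2 = 65.0000

65.0000 sq units


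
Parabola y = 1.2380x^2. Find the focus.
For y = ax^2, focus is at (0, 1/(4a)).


a = 1.2380
4a = 4.9520
focus = (0, 1/4.9520) = (0, 0.2019)

Focus = (0, 0.2019)


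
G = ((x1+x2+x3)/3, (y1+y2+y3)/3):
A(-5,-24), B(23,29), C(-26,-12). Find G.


Gx = (-5+23- 26)/3 = -8/3 = -2.6667
Gy = (-24+29- 12)/3 = -7/3 = -2.3333

G = (-2.6667, -2.3333)


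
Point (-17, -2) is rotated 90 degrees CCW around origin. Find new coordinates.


cos(90) = 0, sin(90) = 1
x' = -17*0 + 2*1 = 2
y' = -17*1 - 2*0 = -17

(2, -17)


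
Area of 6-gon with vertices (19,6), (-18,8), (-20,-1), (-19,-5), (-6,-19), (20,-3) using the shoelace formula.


sum(xi*y_{i+1}) = 19*8 - 18*(-1) - 20*(-5) - 19*(-19) - 6*(-3) + 20*6 = 769
sum(yi*x_{i+1}) = 6*(-18) + 8*(-20) - 1*(-19) - 5*(-6) - 19*20 - 3*19 = -656
Area = |769 + 656|/2 = 1425/2 = 712.5000

712.5000 sq units


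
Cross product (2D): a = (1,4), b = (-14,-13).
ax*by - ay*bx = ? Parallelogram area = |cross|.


cross = 1*(-13) - 4*(-14) = -13 + 56 = 43
Parallelogram area = |43| = 43

cross = 43, parallelogram area = 43


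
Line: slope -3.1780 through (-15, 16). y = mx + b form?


y - 16 = -3.1780(x + 15)
y = -3.1780x + 16 + 3.1780*(-15)
y = -3.1780x - 31.6700

y = -3.1780x - 31.6700


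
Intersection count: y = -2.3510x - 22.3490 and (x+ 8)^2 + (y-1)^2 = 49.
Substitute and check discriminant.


Substitute y = -2.3510x - 22.3490: (x+ 8)^2 + (-2.3510x- 22.3490-1)^2 = 49
Expand to Ax^2 + Bx + C = 0, where b-k = -23.349
A = 1+m^2 = 6.527201
B = 2(m(b-k) - h) = 2(-2.3510*(-23.349) + 8) = 125.786998
C = h^2 + (b-k)^2 - r^2 = 64 + 545.175801 - 49 = 560.175801
disc = B^2-4AC = 15822.3689 - 14625.5202 = 1196.8487
disc > 0

2 intersection points


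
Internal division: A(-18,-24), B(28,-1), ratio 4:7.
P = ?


Px = (4*28 + 7*(-18))/11 = -14/11 = -1.2727
Py = (4*(-1) + 7*(-24))/11 = -172/11 = -15.6364

P = (-1.2727, -15.6364)


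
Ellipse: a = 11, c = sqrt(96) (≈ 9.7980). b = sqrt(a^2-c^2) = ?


b^2 = 11^2 - (sqrt(96))^2 = 121 - 96 = 25
b = sqrt(25) = 5

b = 5


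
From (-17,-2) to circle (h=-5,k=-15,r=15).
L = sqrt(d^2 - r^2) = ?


d = sqrt((-17+ 5)^2 + (-2+ 15)^2) = sqrt(144+169) = 17.6918
L = sqrt(313.0000 - 225) = sqrt(88.0000) = 9.3808

9.3808


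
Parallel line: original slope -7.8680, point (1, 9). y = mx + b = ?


Parallel lines have equal slopes.
m2 = -7.8680
b2 = 9 + 7.8680*1 = 16.8680

y = -7.8680x + 16.8680


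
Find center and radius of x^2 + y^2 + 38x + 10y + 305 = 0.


h = -D/2 = -38/2 = -19
k = -E/2 = -10/2 = -5
r^2 = h^2 + k^2 - F = 361 + 25 - 305 = 81
r = 9

Center (-19, -5), radius = 9


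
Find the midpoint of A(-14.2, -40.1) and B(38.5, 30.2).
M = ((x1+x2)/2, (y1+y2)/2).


Mx = (-14.2 + 38.5)/2 = 24.3/2 = 12.1500
My = (-40.1 + 30.2)/2 = -9.9/2 = -4.9500

(12.1500, -4.9500)


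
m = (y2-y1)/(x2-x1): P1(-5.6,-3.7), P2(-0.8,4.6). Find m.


dy = 4.6 + 3.7 = 8.3
dx = -0.8 + 5.6 = 4.8
m = 8.3/4.8 = 1.7292

m = 1.7292


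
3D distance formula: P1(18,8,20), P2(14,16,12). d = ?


dx=-4, dy=8, dz=-8
d = sqrt(16+64+64) = sqrt(144) = 12.0000

12.0000


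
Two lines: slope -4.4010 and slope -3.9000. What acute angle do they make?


m1-m2 = -0.501
1+m1*m2 = 18.1639
tan(theta) = |-0.501/18.1639| = 0.027582
theta = arctan(|-0.501/18.1639|) = 1.5799 degrees (acute angle)

1.5799 degrees


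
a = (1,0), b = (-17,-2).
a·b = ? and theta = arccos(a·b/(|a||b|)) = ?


a·b = 1*(-17) + 0*(-2) = -17 + 0 = -17
|a| = sqrt(1+0) = 1.0000
|b| = sqrt(289+4) = 17.1172
cos(theta) = -17/(sqrt(1)*sqrt(293)) = -17/sqrt(293) = -0.993151
theta = arccos(-17/sqrt(293)) = 173.2902 degrees

a·b = -17, theta = 173.2902 deg


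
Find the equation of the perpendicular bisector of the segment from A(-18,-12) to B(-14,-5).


Midpoint = (-16, -8.5)
Slope of AB = dy/dx = 7/4 = 1.7500
Perp slope = -dx/dy = -4/7 = -0.5714
b = My - (perp slope)*Mx = -8.5 + (4*(-16))/7 = -8.5 - 9.1429 = -17.6429

y = -0.5714x - 17.6429


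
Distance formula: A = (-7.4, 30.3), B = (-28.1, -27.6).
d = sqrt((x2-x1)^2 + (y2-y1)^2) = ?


dx = -28.1 + 7.4 = -20.7
dy = -27.6 - 30.3 = -57.9
d = sqrt(428.49 + 3352.41) = sqrt(3780.9) = 61.4890

61.4890


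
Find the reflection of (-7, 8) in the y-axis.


Reflection rule for y-axis: (-x, y)
(-7, 8) -> (7, 8)

(7, 8)


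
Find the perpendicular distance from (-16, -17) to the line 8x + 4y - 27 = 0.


|8*(-16) + 4*(-17) - 27| = |-223| = 223
sqrt(64 + 16) = sqrt(80) = 8.9443
d = 223/sqrt(80) = 24.9322

24.9322


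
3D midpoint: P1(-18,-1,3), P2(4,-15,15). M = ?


Mx = (-18+4)/2 = -7.0000
My = (-1- 15)/2 = -8.0000
Mz = (3+15)/2 = 9.0000

M = (-7.0000, -8.0000, 9.0000)


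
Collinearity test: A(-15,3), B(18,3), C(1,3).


-15*(3-3) + 18*(3-3) + 1*(3-3)
= 0 + 0 + 0 = 0

Yes, collinear (determinant = 0)


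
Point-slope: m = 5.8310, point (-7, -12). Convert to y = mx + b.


y + 12 = 5.8310(x + 7)
y = 5.8310x - 12 - 5.8310*(-7)
y = 5.8310x + 28.8170

y = 5.8310x + 28.8170


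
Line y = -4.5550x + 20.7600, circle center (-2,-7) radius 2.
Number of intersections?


Substitute y = -4.5550x + 20.7600: (x+ 2)^2 + (-4.5550x+20.7600+ 7)^2 = 4
Expand to Ax^2 + Bx + C = 0, where b-k = 27.76
A = 1+m^2 = 21.748025
B = 2(m(b-k) - h) = 2(-4.5550*27.76 + 2) = -248.8936
C = h^2 + (b-k)^2 - r^2 = 4 + 770.6176 - 4 = 770.6176
disc = B^2-4AC = 61948.0241 - 67037.6433 = -5089.6192
disc < 0

0 intersection points


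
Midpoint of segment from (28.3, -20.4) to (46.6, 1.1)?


Mx = (28.3 + 46.6)/2 = 74.9/2 = 37.4500
My = (-20.4 + 1.1)/2 = -19.3/2 = -9.6500

(37.4500, -9.6500)


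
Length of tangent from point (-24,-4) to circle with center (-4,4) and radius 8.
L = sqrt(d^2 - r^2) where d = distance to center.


d = sqrt((-24+ 4)^2 + (-4-4)^2) = sqrt(400+64) = 21.5407
L = sqrt(464.0000 - 64) = sqrt(400.0000) = 20.0000

20.0000


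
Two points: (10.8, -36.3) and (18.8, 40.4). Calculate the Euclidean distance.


dx = 18.8 - 10.8 = 8.0
dy = 40.4 + 36.3 = 76.7
d = sqrt(64.0 + 5882.89) = sqrt(5946.89) = 77.1161

77.1161


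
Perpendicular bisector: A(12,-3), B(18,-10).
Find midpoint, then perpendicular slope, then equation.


Midpoint = (15, -6.5)
Slope of AB = dy/dx = -7/6 = -1.1667
Perp slope = -dx/dy = 6/7 = 0.8571
b = My - (perp slope)*Mx = -6.5 + (6*15)/(-7) = -6.5 - 12.8571 = -19.3571

y = 0.8571x - 19.3571


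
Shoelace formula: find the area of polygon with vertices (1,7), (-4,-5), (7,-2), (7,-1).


sum(xi*y_{i+1}) = 1*(-5) - 4*(-2) + 7*(-1) + 7*7 = 45
sum(yi*x_{i+1}) = 7*(-4) - 5*7 - 2*7 - 1*1 = -78
Area = |45 + 78|/2 = 123/2 = 61.5000

61.5000 sq units


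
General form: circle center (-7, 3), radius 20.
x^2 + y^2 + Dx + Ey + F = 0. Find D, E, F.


(x+ 7)^2 + (y-3)^2 = 20^2
D = -2h = 14, E = -2k = -6
F = h^2+k^2-r^2 = 49+9-400 = -342

D = 14, E = -6, F = -342


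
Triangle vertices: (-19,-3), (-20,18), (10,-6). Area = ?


-19*(18+ 6) = -456
-20*(-6+ 3) = 60
10*(-3-18) = -210
sum = -606
Area = |-606|/2 = 303.0000

303.0000 sq units


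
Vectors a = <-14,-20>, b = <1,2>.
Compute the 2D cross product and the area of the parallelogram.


cross = -14*2 + 20*1 = -28 + 20 = -8
Parallelogram area = |-8| = 8

cross = -8, parallelogram area = 8


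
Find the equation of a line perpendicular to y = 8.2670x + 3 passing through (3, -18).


Perpendicular slope = -1/m1 = -1/8.2670 = -0.1210
b2 = y0 - m2*x0 = -18 + 3/8.2670 = -18 + 0.3629 = -17.6371

y = -0.1210x - 17.6371


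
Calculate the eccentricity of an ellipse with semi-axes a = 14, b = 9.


c = sqrt(196-81) = sqrt(115) = 10.7238
e = c/a = sqrt(115)/14 = 0.7660

e = 0.7660


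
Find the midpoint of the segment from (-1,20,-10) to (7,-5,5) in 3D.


Mx = (-1+7)/2 = 3.0000
My = (20- 5)/2 = 7.5000
Mz = (-10+5)/2 = -2.5000

M = (3.0000, 7.5000, -2.5000)


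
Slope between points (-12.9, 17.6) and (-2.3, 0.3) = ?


dy = 0.3 - 17.6 = -17.3
dx = -2.3 + 12.9 = 10.6
m = -17.3/10.6 = -1.6321

m = -1.6321


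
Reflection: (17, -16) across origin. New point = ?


Reflection rule for origin: (-x, -y)
(17, -16) -> (-17, 16)

(-17, 16)


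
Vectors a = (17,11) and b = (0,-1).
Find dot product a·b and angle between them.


a·b = 17*0 + 11*(-1) = 0 - 11 = -11
|a| = sqrt(289+121) = 20.2485
|b| = sqrt(0+1) = 1.0000
cos(theta) = -11/(sqrt(410)*sqrt(1)) = -11/sqrt(410) = -0.543251
theta = arccos(-11/sqrt(410)) = 122.9052 degrees

a·b = -11, theta = 122.9052 deg


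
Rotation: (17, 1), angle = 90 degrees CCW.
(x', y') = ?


cos(90) = 0, sin(90) = 1
x' = 17*0 - 1*1 = -1
y' = 17*1 + 1*0 = 17

(-1, 17)


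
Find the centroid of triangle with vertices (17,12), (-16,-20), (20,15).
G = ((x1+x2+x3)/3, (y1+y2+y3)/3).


Gx = (17- 16+20)/3 = 21/3 = 7.0000
Gy = (12- 20+15)/3 = 7/3 = 2.3333

G = (7.0000, 2.3333)


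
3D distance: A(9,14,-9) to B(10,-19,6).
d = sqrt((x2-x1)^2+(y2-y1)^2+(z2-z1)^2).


dx=1, dy=-33, dz=15
d = sqrt(1+1089+225) = sqrt(1315) = 36.2629

36.2629


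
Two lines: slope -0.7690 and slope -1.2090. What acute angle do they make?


m1-m2 = 0.44
1+m1*m2 = 1.929721
tan(theta) = |0.44/1.929721| = 0.228012
theta = arctan(|0.44/1.929721|) = 12.8445 degrees (acute angle)

12.8445 degrees


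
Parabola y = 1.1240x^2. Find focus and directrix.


a = 1.1240
1/(4a) = 0.2224
Focus = (0, 0.2224)
Directrix: y = -0.2224

Focus = (0, 0.2224), Directrix: y = -0.2224


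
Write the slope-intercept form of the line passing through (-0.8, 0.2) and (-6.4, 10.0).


m = (9.8)/(-5.6) = -1.7500
b = y1 - m*x1 = 0.2 - (9.8*(-0.8))/(-5.6) = 0.2 - 1.4000 = -1.2000

y = -1.7500x - 1.2000


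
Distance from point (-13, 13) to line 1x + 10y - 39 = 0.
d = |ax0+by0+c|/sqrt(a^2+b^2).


|1*(-13) + 10*13 - 39| = |78| = 78
sqrt(1 + 100) = sqrt(101) = 10.0499
d = 78/sqrt(101) = 7.7613

7.7613


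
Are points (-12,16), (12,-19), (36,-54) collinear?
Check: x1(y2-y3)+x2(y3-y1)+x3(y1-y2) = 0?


-12*(-19+ 54) + 12*(-54-16) + 36*(16+ 19)
= -420 - 840 + 1260 = 0

Yes, collinear (determinant = 0)


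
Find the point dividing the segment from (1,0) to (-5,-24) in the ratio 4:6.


Px = (4*(-5) + 6*1)/10 = -14/10 = -1.4000
Py = (4*(-24) + 6*0)/10 = -96/10 = -9.6000

P = (-1.4000, -9.6000)


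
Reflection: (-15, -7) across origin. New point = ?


Reflection rule for origin: (-x, -y)
(-15, -7) -> (15, 7)

(15, 7)


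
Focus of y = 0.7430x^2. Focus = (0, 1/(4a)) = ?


a = 0.7430
4a = 2.9720
focus = (0, 1/2.9720) = (0, 0.3365)

Focus = (0, 0.3365)


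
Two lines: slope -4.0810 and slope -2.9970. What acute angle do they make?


m1-m2 = -1.084
1+m1*m2 = 13.230757
tan(theta) = |-1.084/13.230757| = 0.081930
theta = arctan(|-1.084/13.230757|) = 4.6838 degrees (acute angle)

4.6838 degrees


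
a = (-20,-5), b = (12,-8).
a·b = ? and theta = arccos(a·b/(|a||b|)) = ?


a·b = -20*12 - 5*(-8) = -240 + 40 = -200
|a| = sqrt(400+25) = 20.6155
|b| = sqrt(144+64) = 14.4222
cos(theta) = -200/(sqrt(425)*sqrt(208)) = -200/sqrt(88400) = -0.672673
theta = arccos(-200/sqrt(88400)) = 132.2737 degrees

a·b = -200, theta = 132.2737 deg


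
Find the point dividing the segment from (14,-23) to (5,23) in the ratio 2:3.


Px = (2*5 + 3*14)/5 = 52/5 = 10.4000
Py = (2*23 + 3*(-23))/5 = -23/5 = -4.6000

P = (10.4000, -4.6000)


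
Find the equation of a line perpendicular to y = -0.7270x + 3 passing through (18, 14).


Perpendicular slope = -1/m1 = -1/(-0.7270) = 1.3755
b2 = y0 - m2*x0 = 14 + 18/(-0.7270) = 14 - 24.7593 = -10.7593

y = 1.3755x - 10.7593


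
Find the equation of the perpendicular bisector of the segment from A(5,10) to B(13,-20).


Midpoint = (9, -5)
Slope of AB = dy/dx = -30/8 = -3.7500
Perp slope = -dx/dy = 8/30 = 0.2667
b = My - (perp slope)*Mx = -5 + (8*9)/(-30) = -5 - 2.4000 = -7.4000

y = 0.2667x - 7.4000


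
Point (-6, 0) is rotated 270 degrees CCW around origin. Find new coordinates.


cos(270) = 0, sin(270) = -1
x' = -6*0 - 0*(-1) = 0
y' = -6*(-1) + 0*0 = 6

(0, 6)


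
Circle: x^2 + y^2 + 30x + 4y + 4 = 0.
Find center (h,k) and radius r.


h = -D/2 = -30/2 = -15
k = -E/2 = -4/2 = -2
r^2 = h^2 + k^2 - F = 225 + 4 - 4 = 225
r = 15

Center (-15, -2), radius = 15


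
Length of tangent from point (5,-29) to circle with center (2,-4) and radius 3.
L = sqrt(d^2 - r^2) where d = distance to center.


d = sqrt((5-2)^2 + (-29+ 4)^2) = sqrt(9+625) = 25.1794
L = sqrt(634.0000 - 9) = sqrt(625.0000) = 25.0000

25.0000


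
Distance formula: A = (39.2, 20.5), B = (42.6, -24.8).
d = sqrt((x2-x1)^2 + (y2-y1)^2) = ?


dx = 42.6 - 39.2 = 3.4
dy = -24.8 - 20.5 = -45.3
d = sqrt(11.56 + 2052.09) = sqrt(2063.65) = 45.4274

45.4274


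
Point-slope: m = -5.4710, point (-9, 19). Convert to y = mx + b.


y - 19 = -5.4710(x + 9)
y = -5.4710x + 19 + 5.4710*(-9)
y = -5.4710x - 30.2390

y = -5.4710x - 30.2390


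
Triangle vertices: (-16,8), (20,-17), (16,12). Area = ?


-16*(-17-12) = 464
20*(12-8) = 80
16*(8+ 17) = 400
sum = 944
Area = |944|/2 = 472.0000

472.0000 sq units


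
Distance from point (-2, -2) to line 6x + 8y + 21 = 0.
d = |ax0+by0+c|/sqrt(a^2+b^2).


|6*(-2) + 8*(-2) + 21| = |-7| = 7
sqrt(36 + 64) = sqrt(100) = 10.0000
d = 7/sqrt(100) = 0.7000

0.7000


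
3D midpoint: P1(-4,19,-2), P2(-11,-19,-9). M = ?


Mx = (-4- 11)/2 = -7.5000
My = (19- 19)/2 = 0
Mz = (-2- 9)/2 = -5.5000

M = (-7.5000, 0, -5.5000)


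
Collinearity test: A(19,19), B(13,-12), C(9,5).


19*(-12-5) + 13*(5-19) + 9*(19+ 12)
= -323 - 182 + 279 = -226

No, not collinear (determinant = -226)


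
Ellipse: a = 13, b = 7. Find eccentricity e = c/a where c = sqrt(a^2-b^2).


c = sqrt(169-49) = sqrt(120) = 10.9545
e = c/a = sqrt(120)/13 = 0.8427

e = 0.8427


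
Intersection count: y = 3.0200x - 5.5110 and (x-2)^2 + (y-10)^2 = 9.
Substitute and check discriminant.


Substitute y = 3.0200x - 5.5110: (x-2)^2 + (3.0200x- 5.5110-10)^2 = 9
Expand to Ax^2 + Bx + C = 0, where b-k = -15.511
A = 1+m^2 = 10.1204
B = 2(m(b-k) - h) = 2(3.0200*(-15.511) - 2) = -97.68644
C = h^2 + (b-k)^2 - r^2 = 4 + 240.591121 - 9 = 235.591121
disc = B^2-4AC = 9542.6406 - 9537.1055 = 5.5351
disc > 0

2 intersection points


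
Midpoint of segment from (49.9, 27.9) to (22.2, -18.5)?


Mx = (49.9 + 22.2)/2 = 72.1/2 = 36.0500
My = (27.9 - 18.5)/2 = 9.4/2 = 4.7000

(36.0500, 4.7000)


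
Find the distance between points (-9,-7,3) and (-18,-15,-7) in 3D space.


dx=-9, dy=-8, dz=-10
d = sqrt(81+64+100) = sqrt(245) = 15.6525

15.6525


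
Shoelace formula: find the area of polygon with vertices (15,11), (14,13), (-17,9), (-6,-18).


sum(xi*y_{i+1}) = 15*13 + 14*9 - 17*(-18) - 6*11 = 561
sum(yi*x_{i+1}) = 11*14 + 13*(-17) + 9*(-6) - 18*15 = -391
Area = |561 + 391|/2 = 952/2 = 476.0000

476.0000 sq units


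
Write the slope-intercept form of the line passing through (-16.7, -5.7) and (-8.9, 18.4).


m = (24.1)/(7.8) = 3.0897
b = y1 - m*x1 = -5.7 - (24.1*(-16.7))/(7.8) = -5.7 + 51.5987 = 45.8987

y = 3.0897x + 45.8987


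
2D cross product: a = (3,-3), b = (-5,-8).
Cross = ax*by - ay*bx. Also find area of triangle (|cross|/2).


cross = 3*(-8) + 3*(-5) = -24 - 15 = -39
Triangle area = |-39|/2 = 39/2 = 19.5000

cross = -39, triangle area = 19.5000


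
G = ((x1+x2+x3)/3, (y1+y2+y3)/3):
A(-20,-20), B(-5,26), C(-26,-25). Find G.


Gx = (-20- 5- 26)/3 = -51/3 = -17.0000
Gy = (-20+26- 25)/3 = -19/3 = -6.3333

G = (-17.0000, -6.3333)


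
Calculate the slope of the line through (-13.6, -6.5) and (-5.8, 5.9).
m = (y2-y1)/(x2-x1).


dy = 5.9 + 6.5 = 12.4
dx = -5.8 + 13.6 = 7.8
m = 12.4/7.8 = 1.5897

m = 1.5897


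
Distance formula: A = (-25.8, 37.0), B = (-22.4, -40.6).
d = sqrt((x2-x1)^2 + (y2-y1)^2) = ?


dx = -22.4 + 25.8 = 3.4
dy = -40.6 - 37.0 = -77.6
d = sqrt(11.56 + 6021.76) = sqrt(6033.32) = 77.6744

77.6744


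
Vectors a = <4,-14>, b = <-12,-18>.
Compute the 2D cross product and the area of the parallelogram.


cross = 4*(-18) + 14*(-12) = -72 - 168 = -240
Parallelogram area = |-240| = 240

cross = -240, parallelogram area = 240


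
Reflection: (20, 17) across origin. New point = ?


Reflection rule for origin: (-x, -y)
(20, 17) -> (-20, -17)

(-20, -17)


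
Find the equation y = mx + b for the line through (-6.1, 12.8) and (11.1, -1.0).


m = (-13.8)/(17.2) = -0.8023
b = y1 - m*x1 = 12.8 - (-13.8*(-6.1))/(17.2) = 12.8 - 4.8942 = 7.9058

y = -0.8023x + 7.9058


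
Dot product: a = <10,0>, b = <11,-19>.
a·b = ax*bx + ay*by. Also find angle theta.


a·b = 10*11 + 0*(-19) = 110 + 0 = 110
|a| = sqrt(100+0) = 10.0000
|b| = sqrt(121+361) = 21.9545
cos(theta) = 110/(sqrt(100)*sqrt(482)) = 110/sqrt(48200) = 0.501036
theta = arccos(110/sqrt(48200)) = 59.9314 degrees

a·b = 110, theta = 59.9314 deg


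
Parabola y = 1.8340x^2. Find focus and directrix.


a = 1.8340
1/(4a) = 0.1363
Focus = (0, 0.1363)
Directrix: y = -0.1363

Focus = (0, 0.1363), Directrix: y = -0.1363


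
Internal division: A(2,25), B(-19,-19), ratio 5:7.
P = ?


Px = (5*(-19) + 7*2)/12 = -81/12 = -6.7500
Py = (5*(-19) + 7*25)/12 = 80/12 = 6.6667

P = (-6.7500, 6.6667)


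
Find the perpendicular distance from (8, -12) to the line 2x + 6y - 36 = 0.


|2*8 + 6*(-12) - 36| = |-92| = 92
sqrt(4 + 36) = sqrt(40) = 6.3246
d = 92/sqrt(40) = 14.5465

14.5465


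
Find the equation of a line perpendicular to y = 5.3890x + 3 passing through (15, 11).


Perpendicular slope = -1/m1 = -1/5.3890 = -0.1856
b2 = y0 - m2*x0 = 11 + 15/5.3890 = 11 + 2.7834 = 13.7834

y = -0.1856x + 13.7834


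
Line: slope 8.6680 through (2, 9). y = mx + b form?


y - 9 = 8.6680(x - 2)
y = 8.6680x + 9 - 8.6680*2
y = 8.6680x - 8.3360

y = 8.6680x - 8.3360


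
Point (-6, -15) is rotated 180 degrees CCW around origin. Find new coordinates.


cos(180) = -1, sin(180) = 0
x' = -6*(-1) + 15*0 = 6
y' = -6*0 - 15*(-1) = 15

(6, 15)


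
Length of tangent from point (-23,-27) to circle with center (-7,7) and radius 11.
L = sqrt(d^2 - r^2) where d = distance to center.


d = sqrt((-23+ 7)^2 + (-27-7)^2) = sqrt(256+1156) = 37.5766
L = sqrt(1412.0000 - 121) = sqrt(1291.0000) = 35.9305

35.9305


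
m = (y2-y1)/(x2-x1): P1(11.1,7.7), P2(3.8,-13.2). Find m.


dy = -13.2 - 7.7 = -20.9
dx = 3.8 - 11.1 = -7.3
m = -20.9/(-7.3) = 2.8630

m = 2.8630


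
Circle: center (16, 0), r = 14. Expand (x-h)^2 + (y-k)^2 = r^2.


(x-16)^2 + (y-0)^2 = 14^2
D = -2h = -32, E = -2k = 0
F = h^2+k^2-r^2 = 256+0-196 = 60

x^2 + y^2 - 32x + 60 = 0


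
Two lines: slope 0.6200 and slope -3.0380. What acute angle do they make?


m1-m2 = 3.658
1+m1*m2 = -0.88356
tan(theta) = |3.658/(-0.88356)| = 4.140070
theta = arctan(|3.658/(-0.88356)|) = 76.4208 degrees (acute angle)

76.4208 degrees


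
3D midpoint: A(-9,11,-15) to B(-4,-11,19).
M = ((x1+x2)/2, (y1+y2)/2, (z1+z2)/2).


Mx = (-9- 4)/2 = -6.5000
My = (11- 11)/2 = 0
Mz = (-15+19)/2 = 2.0000

M = (-6.5000, 0, 2.0000)


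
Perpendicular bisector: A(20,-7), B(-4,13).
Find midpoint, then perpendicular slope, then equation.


Midpoint = (8, 3)
Slope of AB = dy/dx = 20/(-24) = -0.8333
Perp slope = -dx/dy = 24/20 = 1.2000
b = My - (perp slope)*Mx = 3 + (-24*8)/20 = 3 - 9.6000 = -6.6000

y = 1.2000x - 6.6000


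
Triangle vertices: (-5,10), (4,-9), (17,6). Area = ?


-5*(-9-6) = 75
4*(6-10) = -16
17*(10+ 9) = 323
sum = 382
Area = |382|/2 = 191.0000

191.0000 sq units


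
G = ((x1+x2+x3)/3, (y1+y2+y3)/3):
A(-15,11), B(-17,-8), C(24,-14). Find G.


Gx = (-15- 17+24)/3 = -8/3 = -2.6667
Gy = (11- 8- 14)/3 = -11/3 = -3.6667

G = (-2.6667, -3.6667)


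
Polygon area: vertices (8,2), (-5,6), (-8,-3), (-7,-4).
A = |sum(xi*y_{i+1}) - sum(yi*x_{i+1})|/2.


sum(xi*y_{i+1}) = 8*6 - 5*(-3) - 8*(-4) - 7*2 = 81
sum(yi*x_{i+1}) = 2*(-5) + 6*(-8) - 3*(-7) - 4*8 = -69
Area = |81 + 69|/2 = 150/2 = 75.0000

75.0000 sq units


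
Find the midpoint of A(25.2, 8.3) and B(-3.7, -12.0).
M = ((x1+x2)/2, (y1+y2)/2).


Mx = (25.2 - 3.7)/2 = 21.5/2 = 10.7500
My = (8.3 - 12.0)/2 = -3.7/2 = -1.8500

(10.7500, -1.8500)


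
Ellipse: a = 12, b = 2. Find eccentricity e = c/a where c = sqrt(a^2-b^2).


c = sqrt(144-4) = sqrt(140) = 11.8322
e = c/a = sqrt(140)/12 = 0.9860

e = 0.9860


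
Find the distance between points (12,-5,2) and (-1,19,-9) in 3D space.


dx=-13, dy=24, dz=-11
d = sqrt(169+576+121) = sqrt(866) = 29.4279

29.4279


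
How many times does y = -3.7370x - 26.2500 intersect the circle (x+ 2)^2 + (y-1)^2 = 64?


Substitute y = -3.7370x - 26.2500: (x+ 2)^2 + (-3.7370x- 26.2500-1)^2 = 64
Expand to Ax^2 + Bx + C = 0, where b-k = -27.25
A = 1+m^2 = 14.965169
B = 2(m(b-k) - h) = 2(-3.7370*(-27.25) + 2) = 207.6665
C = h^2 + (b-k)^2 - r^2 = 4 + 742.5625 - 64 = 682.5625
disc = B^2-4AC = 43125.3752 - 40858.6527 = 2266.7225
disc > 0

2 intersection points


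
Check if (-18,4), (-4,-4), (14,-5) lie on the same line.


-18*(-4+ 5) - 4*(-5-4) + 14*(4+ 4)
= -18 + 36 + 112 = 130

No, not collinear (determinant = 130)


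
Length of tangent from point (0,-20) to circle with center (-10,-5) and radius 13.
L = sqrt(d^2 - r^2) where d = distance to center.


d = sqrt((0+ 10)^2 + (-20+ 5)^2) = sqrt(100+225) = 18.0278
L = sqrt(325.0000 - 169) = sqrt(156.0000) = 12.4900

12.4900


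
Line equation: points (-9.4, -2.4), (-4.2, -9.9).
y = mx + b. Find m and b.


m = (-7.5)/(5.2) = -1.4423
b = y1 - m*x1 = -2.4 - (-7.5*(-9.4))/(5.2) = -2.4 - 13.5577 = -15.9577

y = -1.4423x - 15.9577


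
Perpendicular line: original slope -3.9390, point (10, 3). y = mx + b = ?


Perpendicular slope = -1/m1 = -1/(-3.9390) = 0.2539
b2 = y0 - m2*x0 = 3 + 10/(-3.9390) = 3 - 2.5387 = 0.4613

y = 0.2539x + 0.4613


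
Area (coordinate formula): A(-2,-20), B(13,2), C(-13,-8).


-2*(2+ 8) = -20
13*(-8+ 20) = 156
-13*(-20-2) = 286
sum = 422
Area = |422|/2 = 211.0000

211.0000 sq units


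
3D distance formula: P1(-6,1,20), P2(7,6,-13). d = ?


dx=13, dy=5, dz=-33
d = sqrt(169+25+1089) = sqrt(1283) = 35.8190

35.8190


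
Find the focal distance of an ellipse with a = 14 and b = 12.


c^2 = 14^2 - 12^2 = 196 - 144 = 52
c = sqrt(52) = 7.2111

c = 7.2111


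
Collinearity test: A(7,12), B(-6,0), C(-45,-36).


7*(0+ 36) - 6*(-36-12) - 45*(12-0)
= 252 + 288 - 540 = 0

Yes, collinear (determinant = 0)


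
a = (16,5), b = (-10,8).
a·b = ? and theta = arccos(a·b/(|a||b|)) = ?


a·b = 16*(-10) + 5*8 = -160 + 40 = -120
|a| = sqrt(256+25) = 16.7631
|b| = sqrt(100+64) = 12.8062
cos(theta) = -120/(sqrt(281)*sqrt(164)) = -120/sqrt(46084) = -0.558993
theta = arccos(-120/sqrt(46084)) = 123.9862 degrees

a·b = -120, theta = 123.9862 deg


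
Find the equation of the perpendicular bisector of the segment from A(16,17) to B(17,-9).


Midpoint = (16.5, 4)
Slope of AB = dy/dx = -26/1 = -26.0000
Perp slope = -dx/dy = 1/26 = 0.0385
b = My - (perp slope)*Mx = 4 + (1*16.5)/(-26) = 4 - 0.6346 = 3.3654

y = 0.0385x + 3.3654


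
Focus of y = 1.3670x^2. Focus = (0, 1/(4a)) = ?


a = 1.3670
4a = 5.4680
focus = (0, 1/5.4680) = (0, 0.1829)

Focus = (0, 0.1829)


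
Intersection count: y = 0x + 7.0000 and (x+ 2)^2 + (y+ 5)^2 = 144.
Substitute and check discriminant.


Substitute y = 0x + 7.0000: (x+ 2)^2 + (0x+7.0000+ 5)^2 = 144
Expand to Ax^2 + Bx + C = 0, where b-k = 12
A = 1+m^2 = 1
B = 2(m(b-k) - h) = 2(0*12 + 2) = 4
C = h^2 + (b-k)^2 - r^2 = 4 + 144 - 144 = 4
disc = B^2-4AC = 16.0000 - 16.0000 = 0
disc = 0

1 intersection point (tangent)


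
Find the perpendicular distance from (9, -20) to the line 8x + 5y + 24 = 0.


|8*9 + 5*(-20) + 24| = |-4| = 4
sqrt(64 + 25) = sqrt(89) = 9.4340
d = 4/sqrt(89) = 0.4240

0.4240


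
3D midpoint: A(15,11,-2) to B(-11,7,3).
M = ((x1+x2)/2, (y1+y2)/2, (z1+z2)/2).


Mx = (15- 11)/2 = 2.0000
My = (11+7)/2 = 9.0000
Mz = (-2+3)/2 = 0.5000

M = (2.0000, 9.0000, 0.5000)
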